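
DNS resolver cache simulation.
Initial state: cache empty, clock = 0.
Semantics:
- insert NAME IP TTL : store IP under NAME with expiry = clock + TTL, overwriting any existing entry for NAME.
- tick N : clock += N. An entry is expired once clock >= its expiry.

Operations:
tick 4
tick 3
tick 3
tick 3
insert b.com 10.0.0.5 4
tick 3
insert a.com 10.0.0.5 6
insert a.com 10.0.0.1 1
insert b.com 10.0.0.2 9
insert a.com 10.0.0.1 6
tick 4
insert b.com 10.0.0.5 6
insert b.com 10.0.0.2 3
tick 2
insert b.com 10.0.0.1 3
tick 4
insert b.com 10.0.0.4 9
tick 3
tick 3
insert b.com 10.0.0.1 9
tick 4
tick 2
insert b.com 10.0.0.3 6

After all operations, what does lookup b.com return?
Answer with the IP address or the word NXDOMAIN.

Answer: 10.0.0.3

Derivation:
Op 1: tick 4 -> clock=4.
Op 2: tick 3 -> clock=7.
Op 3: tick 3 -> clock=10.
Op 4: tick 3 -> clock=13.
Op 5: insert b.com -> 10.0.0.5 (expiry=13+4=17). clock=13
Op 6: tick 3 -> clock=16.
Op 7: insert a.com -> 10.0.0.5 (expiry=16+6=22). clock=16
Op 8: insert a.com -> 10.0.0.1 (expiry=16+1=17). clock=16
Op 9: insert b.com -> 10.0.0.2 (expiry=16+9=25). clock=16
Op 10: insert a.com -> 10.0.0.1 (expiry=16+6=22). clock=16
Op 11: tick 4 -> clock=20.
Op 12: insert b.com -> 10.0.0.5 (expiry=20+6=26). clock=20
Op 13: insert b.com -> 10.0.0.2 (expiry=20+3=23). clock=20
Op 14: tick 2 -> clock=22. purged={a.com}
Op 15: insert b.com -> 10.0.0.1 (expiry=22+3=25). clock=22
Op 16: tick 4 -> clock=26. purged={b.com}
Op 17: insert b.com -> 10.0.0.4 (expiry=26+9=35). clock=26
Op 18: tick 3 -> clock=29.
Op 19: tick 3 -> clock=32.
Op 20: insert b.com -> 10.0.0.1 (expiry=32+9=41). clock=32
Op 21: tick 4 -> clock=36.
Op 22: tick 2 -> clock=38.
Op 23: insert b.com -> 10.0.0.3 (expiry=38+6=44). clock=38
lookup b.com: present, ip=10.0.0.3 expiry=44 > clock=38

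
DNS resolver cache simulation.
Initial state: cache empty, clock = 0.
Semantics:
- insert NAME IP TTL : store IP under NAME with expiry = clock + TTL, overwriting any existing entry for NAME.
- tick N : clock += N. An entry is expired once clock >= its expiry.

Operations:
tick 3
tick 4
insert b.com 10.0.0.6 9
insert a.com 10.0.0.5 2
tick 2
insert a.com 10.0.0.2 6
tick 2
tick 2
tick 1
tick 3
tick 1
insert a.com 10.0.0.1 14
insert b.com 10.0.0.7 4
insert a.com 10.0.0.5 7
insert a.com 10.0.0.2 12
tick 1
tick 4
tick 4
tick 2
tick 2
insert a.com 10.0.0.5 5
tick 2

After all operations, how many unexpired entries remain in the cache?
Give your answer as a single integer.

Op 1: tick 3 -> clock=3.
Op 2: tick 4 -> clock=7.
Op 3: insert b.com -> 10.0.0.6 (expiry=7+9=16). clock=7
Op 4: insert a.com -> 10.0.0.5 (expiry=7+2=9). clock=7
Op 5: tick 2 -> clock=9. purged={a.com}
Op 6: insert a.com -> 10.0.0.2 (expiry=9+6=15). clock=9
Op 7: tick 2 -> clock=11.
Op 8: tick 2 -> clock=13.
Op 9: tick 1 -> clock=14.
Op 10: tick 3 -> clock=17. purged={a.com,b.com}
Op 11: tick 1 -> clock=18.
Op 12: insert a.com -> 10.0.0.1 (expiry=18+14=32). clock=18
Op 13: insert b.com -> 10.0.0.7 (expiry=18+4=22). clock=18
Op 14: insert a.com -> 10.0.0.5 (expiry=18+7=25). clock=18
Op 15: insert a.com -> 10.0.0.2 (expiry=18+12=30). clock=18
Op 16: tick 1 -> clock=19.
Op 17: tick 4 -> clock=23. purged={b.com}
Op 18: tick 4 -> clock=27.
Op 19: tick 2 -> clock=29.
Op 20: tick 2 -> clock=31. purged={a.com}
Op 21: insert a.com -> 10.0.0.5 (expiry=31+5=36). clock=31
Op 22: tick 2 -> clock=33.
Final cache (unexpired): {a.com} -> size=1

Answer: 1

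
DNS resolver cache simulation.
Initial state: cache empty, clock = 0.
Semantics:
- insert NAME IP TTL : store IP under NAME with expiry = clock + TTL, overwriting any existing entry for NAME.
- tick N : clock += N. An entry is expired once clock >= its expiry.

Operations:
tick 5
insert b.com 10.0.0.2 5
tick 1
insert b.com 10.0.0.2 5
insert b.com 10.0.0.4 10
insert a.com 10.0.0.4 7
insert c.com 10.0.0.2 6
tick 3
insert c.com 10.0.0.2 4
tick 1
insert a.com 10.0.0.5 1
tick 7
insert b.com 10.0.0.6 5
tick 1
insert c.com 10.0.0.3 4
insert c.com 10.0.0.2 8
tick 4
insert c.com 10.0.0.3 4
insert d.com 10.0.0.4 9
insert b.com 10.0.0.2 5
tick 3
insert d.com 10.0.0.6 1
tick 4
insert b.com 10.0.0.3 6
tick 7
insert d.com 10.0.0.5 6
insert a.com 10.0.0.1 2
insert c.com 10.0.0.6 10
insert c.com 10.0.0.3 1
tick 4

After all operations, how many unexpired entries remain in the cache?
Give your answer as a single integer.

Answer: 1

Derivation:
Op 1: tick 5 -> clock=5.
Op 2: insert b.com -> 10.0.0.2 (expiry=5+5=10). clock=5
Op 3: tick 1 -> clock=6.
Op 4: insert b.com -> 10.0.0.2 (expiry=6+5=11). clock=6
Op 5: insert b.com -> 10.0.0.4 (expiry=6+10=16). clock=6
Op 6: insert a.com -> 10.0.0.4 (expiry=6+7=13). clock=6
Op 7: insert c.com -> 10.0.0.2 (expiry=6+6=12). clock=6
Op 8: tick 3 -> clock=9.
Op 9: insert c.com -> 10.0.0.2 (expiry=9+4=13). clock=9
Op 10: tick 1 -> clock=10.
Op 11: insert a.com -> 10.0.0.5 (expiry=10+1=11). clock=10
Op 12: tick 7 -> clock=17. purged={a.com,b.com,c.com}
Op 13: insert b.com -> 10.0.0.6 (expiry=17+5=22). clock=17
Op 14: tick 1 -> clock=18.
Op 15: insert c.com -> 10.0.0.3 (expiry=18+4=22). clock=18
Op 16: insert c.com -> 10.0.0.2 (expiry=18+8=26). clock=18
Op 17: tick 4 -> clock=22. purged={b.com}
Op 18: insert c.com -> 10.0.0.3 (expiry=22+4=26). clock=22
Op 19: insert d.com -> 10.0.0.4 (expiry=22+9=31). clock=22
Op 20: insert b.com -> 10.0.0.2 (expiry=22+5=27). clock=22
Op 21: tick 3 -> clock=25.
Op 22: insert d.com -> 10.0.0.6 (expiry=25+1=26). clock=25
Op 23: tick 4 -> clock=29. purged={b.com,c.com,d.com}
Op 24: insert b.com -> 10.0.0.3 (expiry=29+6=35). clock=29
Op 25: tick 7 -> clock=36. purged={b.com}
Op 26: insert d.com -> 10.0.0.5 (expiry=36+6=42). clock=36
Op 27: insert a.com -> 10.0.0.1 (expiry=36+2=38). clock=36
Op 28: insert c.com -> 10.0.0.6 (expiry=36+10=46). clock=36
Op 29: insert c.com -> 10.0.0.3 (expiry=36+1=37). clock=36
Op 30: tick 4 -> clock=40. purged={a.com,c.com}
Final cache (unexpired): {d.com} -> size=1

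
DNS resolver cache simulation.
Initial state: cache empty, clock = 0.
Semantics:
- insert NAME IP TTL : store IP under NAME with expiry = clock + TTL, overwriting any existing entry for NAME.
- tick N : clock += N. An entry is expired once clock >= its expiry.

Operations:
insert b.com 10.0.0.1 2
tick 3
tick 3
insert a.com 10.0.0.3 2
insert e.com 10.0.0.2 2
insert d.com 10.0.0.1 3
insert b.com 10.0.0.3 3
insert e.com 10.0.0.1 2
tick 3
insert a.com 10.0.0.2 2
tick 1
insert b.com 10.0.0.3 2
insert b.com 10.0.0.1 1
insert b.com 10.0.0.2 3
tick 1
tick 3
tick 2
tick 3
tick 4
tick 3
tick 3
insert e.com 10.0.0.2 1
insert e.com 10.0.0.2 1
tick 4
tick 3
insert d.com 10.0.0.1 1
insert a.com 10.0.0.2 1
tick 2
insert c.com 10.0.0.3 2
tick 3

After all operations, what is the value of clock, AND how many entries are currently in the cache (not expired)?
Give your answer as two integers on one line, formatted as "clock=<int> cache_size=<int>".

Op 1: insert b.com -> 10.0.0.1 (expiry=0+2=2). clock=0
Op 2: tick 3 -> clock=3. purged={b.com}
Op 3: tick 3 -> clock=6.
Op 4: insert a.com -> 10.0.0.3 (expiry=6+2=8). clock=6
Op 5: insert e.com -> 10.0.0.2 (expiry=6+2=8). clock=6
Op 6: insert d.com -> 10.0.0.1 (expiry=6+3=9). clock=6
Op 7: insert b.com -> 10.0.0.3 (expiry=6+3=9). clock=6
Op 8: insert e.com -> 10.0.0.1 (expiry=6+2=8). clock=6
Op 9: tick 3 -> clock=9. purged={a.com,b.com,d.com,e.com}
Op 10: insert a.com -> 10.0.0.2 (expiry=9+2=11). clock=9
Op 11: tick 1 -> clock=10.
Op 12: insert b.com -> 10.0.0.3 (expiry=10+2=12). clock=10
Op 13: insert b.com -> 10.0.0.1 (expiry=10+1=11). clock=10
Op 14: insert b.com -> 10.0.0.2 (expiry=10+3=13). clock=10
Op 15: tick 1 -> clock=11. purged={a.com}
Op 16: tick 3 -> clock=14. purged={b.com}
Op 17: tick 2 -> clock=16.
Op 18: tick 3 -> clock=19.
Op 19: tick 4 -> clock=23.
Op 20: tick 3 -> clock=26.
Op 21: tick 3 -> clock=29.
Op 22: insert e.com -> 10.0.0.2 (expiry=29+1=30). clock=29
Op 23: insert e.com -> 10.0.0.2 (expiry=29+1=30). clock=29
Op 24: tick 4 -> clock=33. purged={e.com}
Op 25: tick 3 -> clock=36.
Op 26: insert d.com -> 10.0.0.1 (expiry=36+1=37). clock=36
Op 27: insert a.com -> 10.0.0.2 (expiry=36+1=37). clock=36
Op 28: tick 2 -> clock=38. purged={a.com,d.com}
Op 29: insert c.com -> 10.0.0.3 (expiry=38+2=40). clock=38
Op 30: tick 3 -> clock=41. purged={c.com}
Final clock = 41
Final cache (unexpired): {} -> size=0

Answer: clock=41 cache_size=0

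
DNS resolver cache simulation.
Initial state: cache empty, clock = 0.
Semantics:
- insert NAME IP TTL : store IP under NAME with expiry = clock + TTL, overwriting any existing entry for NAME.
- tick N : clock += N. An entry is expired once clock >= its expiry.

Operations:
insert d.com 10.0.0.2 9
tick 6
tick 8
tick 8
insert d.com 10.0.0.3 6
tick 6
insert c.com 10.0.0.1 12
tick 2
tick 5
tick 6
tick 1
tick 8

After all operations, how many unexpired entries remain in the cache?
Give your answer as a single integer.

Op 1: insert d.com -> 10.0.0.2 (expiry=0+9=9). clock=0
Op 2: tick 6 -> clock=6.
Op 3: tick 8 -> clock=14. purged={d.com}
Op 4: tick 8 -> clock=22.
Op 5: insert d.com -> 10.0.0.3 (expiry=22+6=28). clock=22
Op 6: tick 6 -> clock=28. purged={d.com}
Op 7: insert c.com -> 10.0.0.1 (expiry=28+12=40). clock=28
Op 8: tick 2 -> clock=30.
Op 9: tick 5 -> clock=35.
Op 10: tick 6 -> clock=41. purged={c.com}
Op 11: tick 1 -> clock=42.
Op 12: tick 8 -> clock=50.
Final cache (unexpired): {} -> size=0

Answer: 0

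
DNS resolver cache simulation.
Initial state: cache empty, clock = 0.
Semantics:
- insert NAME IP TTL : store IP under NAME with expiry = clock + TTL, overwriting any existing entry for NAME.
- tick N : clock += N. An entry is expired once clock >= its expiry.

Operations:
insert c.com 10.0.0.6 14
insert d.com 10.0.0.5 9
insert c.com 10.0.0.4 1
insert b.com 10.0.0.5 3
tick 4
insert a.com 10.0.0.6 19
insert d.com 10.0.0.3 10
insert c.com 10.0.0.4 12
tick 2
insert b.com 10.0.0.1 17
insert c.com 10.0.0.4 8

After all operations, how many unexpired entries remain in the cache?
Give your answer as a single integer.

Op 1: insert c.com -> 10.0.0.6 (expiry=0+14=14). clock=0
Op 2: insert d.com -> 10.0.0.5 (expiry=0+9=9). clock=0
Op 3: insert c.com -> 10.0.0.4 (expiry=0+1=1). clock=0
Op 4: insert b.com -> 10.0.0.5 (expiry=0+3=3). clock=0
Op 5: tick 4 -> clock=4. purged={b.com,c.com}
Op 6: insert a.com -> 10.0.0.6 (expiry=4+19=23). clock=4
Op 7: insert d.com -> 10.0.0.3 (expiry=4+10=14). clock=4
Op 8: insert c.com -> 10.0.0.4 (expiry=4+12=16). clock=4
Op 9: tick 2 -> clock=6.
Op 10: insert b.com -> 10.0.0.1 (expiry=6+17=23). clock=6
Op 11: insert c.com -> 10.0.0.4 (expiry=6+8=14). clock=6
Final cache (unexpired): {a.com,b.com,c.com,d.com} -> size=4

Answer: 4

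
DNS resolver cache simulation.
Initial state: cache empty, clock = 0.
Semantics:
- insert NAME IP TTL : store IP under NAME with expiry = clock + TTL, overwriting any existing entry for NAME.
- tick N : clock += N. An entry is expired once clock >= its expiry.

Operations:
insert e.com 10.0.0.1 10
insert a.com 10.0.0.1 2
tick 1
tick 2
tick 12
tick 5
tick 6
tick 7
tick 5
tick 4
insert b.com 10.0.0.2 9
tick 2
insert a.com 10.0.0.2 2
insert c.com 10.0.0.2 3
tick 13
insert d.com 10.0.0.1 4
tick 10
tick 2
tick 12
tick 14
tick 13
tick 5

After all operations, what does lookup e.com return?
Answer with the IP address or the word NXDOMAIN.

Op 1: insert e.com -> 10.0.0.1 (expiry=0+10=10). clock=0
Op 2: insert a.com -> 10.0.0.1 (expiry=0+2=2). clock=0
Op 3: tick 1 -> clock=1.
Op 4: tick 2 -> clock=3. purged={a.com}
Op 5: tick 12 -> clock=15. purged={e.com}
Op 6: tick 5 -> clock=20.
Op 7: tick 6 -> clock=26.
Op 8: tick 7 -> clock=33.
Op 9: tick 5 -> clock=38.
Op 10: tick 4 -> clock=42.
Op 11: insert b.com -> 10.0.0.2 (expiry=42+9=51). clock=42
Op 12: tick 2 -> clock=44.
Op 13: insert a.com -> 10.0.0.2 (expiry=44+2=46). clock=44
Op 14: insert c.com -> 10.0.0.2 (expiry=44+3=47). clock=44
Op 15: tick 13 -> clock=57. purged={a.com,b.com,c.com}
Op 16: insert d.com -> 10.0.0.1 (expiry=57+4=61). clock=57
Op 17: tick 10 -> clock=67. purged={d.com}
Op 18: tick 2 -> clock=69.
Op 19: tick 12 -> clock=81.
Op 20: tick 14 -> clock=95.
Op 21: tick 13 -> clock=108.
Op 22: tick 5 -> clock=113.
lookup e.com: not in cache (expired or never inserted)

Answer: NXDOMAIN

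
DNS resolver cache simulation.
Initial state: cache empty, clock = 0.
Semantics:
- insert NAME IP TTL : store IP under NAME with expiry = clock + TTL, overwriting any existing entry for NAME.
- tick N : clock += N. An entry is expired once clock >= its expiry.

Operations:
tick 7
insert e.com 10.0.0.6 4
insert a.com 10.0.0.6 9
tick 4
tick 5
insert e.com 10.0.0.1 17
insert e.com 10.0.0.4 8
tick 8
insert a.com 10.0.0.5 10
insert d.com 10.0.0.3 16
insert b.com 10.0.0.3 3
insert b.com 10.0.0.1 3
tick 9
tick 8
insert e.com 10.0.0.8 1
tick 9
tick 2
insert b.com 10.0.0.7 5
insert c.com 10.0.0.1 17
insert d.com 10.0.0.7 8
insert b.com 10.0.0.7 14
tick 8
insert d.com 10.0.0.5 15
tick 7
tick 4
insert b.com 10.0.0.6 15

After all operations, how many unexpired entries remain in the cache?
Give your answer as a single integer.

Answer: 2

Derivation:
Op 1: tick 7 -> clock=7.
Op 2: insert e.com -> 10.0.0.6 (expiry=7+4=11). clock=7
Op 3: insert a.com -> 10.0.0.6 (expiry=7+9=16). clock=7
Op 4: tick 4 -> clock=11. purged={e.com}
Op 5: tick 5 -> clock=16. purged={a.com}
Op 6: insert e.com -> 10.0.0.1 (expiry=16+17=33). clock=16
Op 7: insert e.com -> 10.0.0.4 (expiry=16+8=24). clock=16
Op 8: tick 8 -> clock=24. purged={e.com}
Op 9: insert a.com -> 10.0.0.5 (expiry=24+10=34). clock=24
Op 10: insert d.com -> 10.0.0.3 (expiry=24+16=40). clock=24
Op 11: insert b.com -> 10.0.0.3 (expiry=24+3=27). clock=24
Op 12: insert b.com -> 10.0.0.1 (expiry=24+3=27). clock=24
Op 13: tick 9 -> clock=33. purged={b.com}
Op 14: tick 8 -> clock=41. purged={a.com,d.com}
Op 15: insert e.com -> 10.0.0.8 (expiry=41+1=42). clock=41
Op 16: tick 9 -> clock=50. purged={e.com}
Op 17: tick 2 -> clock=52.
Op 18: insert b.com -> 10.0.0.7 (expiry=52+5=57). clock=52
Op 19: insert c.com -> 10.0.0.1 (expiry=52+17=69). clock=52
Op 20: insert d.com -> 10.0.0.7 (expiry=52+8=60). clock=52
Op 21: insert b.com -> 10.0.0.7 (expiry=52+14=66). clock=52
Op 22: tick 8 -> clock=60. purged={d.com}
Op 23: insert d.com -> 10.0.0.5 (expiry=60+15=75). clock=60
Op 24: tick 7 -> clock=67. purged={b.com}
Op 25: tick 4 -> clock=71. purged={c.com}
Op 26: insert b.com -> 10.0.0.6 (expiry=71+15=86). clock=71
Final cache (unexpired): {b.com,d.com} -> size=2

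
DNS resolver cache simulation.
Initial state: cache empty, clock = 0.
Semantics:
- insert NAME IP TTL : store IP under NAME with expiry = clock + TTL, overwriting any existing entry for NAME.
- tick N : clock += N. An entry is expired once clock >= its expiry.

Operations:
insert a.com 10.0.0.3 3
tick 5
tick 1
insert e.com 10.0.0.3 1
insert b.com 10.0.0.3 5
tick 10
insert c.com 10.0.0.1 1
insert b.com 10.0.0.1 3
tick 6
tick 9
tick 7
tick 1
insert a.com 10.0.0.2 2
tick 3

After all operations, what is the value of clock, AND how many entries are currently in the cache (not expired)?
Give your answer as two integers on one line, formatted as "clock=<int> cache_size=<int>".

Answer: clock=42 cache_size=0

Derivation:
Op 1: insert a.com -> 10.0.0.3 (expiry=0+3=3). clock=0
Op 2: tick 5 -> clock=5. purged={a.com}
Op 3: tick 1 -> clock=6.
Op 4: insert e.com -> 10.0.0.3 (expiry=6+1=7). clock=6
Op 5: insert b.com -> 10.0.0.3 (expiry=6+5=11). clock=6
Op 6: tick 10 -> clock=16. purged={b.com,e.com}
Op 7: insert c.com -> 10.0.0.1 (expiry=16+1=17). clock=16
Op 8: insert b.com -> 10.0.0.1 (expiry=16+3=19). clock=16
Op 9: tick 6 -> clock=22. purged={b.com,c.com}
Op 10: tick 9 -> clock=31.
Op 11: tick 7 -> clock=38.
Op 12: tick 1 -> clock=39.
Op 13: insert a.com -> 10.0.0.2 (expiry=39+2=41). clock=39
Op 14: tick 3 -> clock=42. purged={a.com}
Final clock = 42
Final cache (unexpired): {} -> size=0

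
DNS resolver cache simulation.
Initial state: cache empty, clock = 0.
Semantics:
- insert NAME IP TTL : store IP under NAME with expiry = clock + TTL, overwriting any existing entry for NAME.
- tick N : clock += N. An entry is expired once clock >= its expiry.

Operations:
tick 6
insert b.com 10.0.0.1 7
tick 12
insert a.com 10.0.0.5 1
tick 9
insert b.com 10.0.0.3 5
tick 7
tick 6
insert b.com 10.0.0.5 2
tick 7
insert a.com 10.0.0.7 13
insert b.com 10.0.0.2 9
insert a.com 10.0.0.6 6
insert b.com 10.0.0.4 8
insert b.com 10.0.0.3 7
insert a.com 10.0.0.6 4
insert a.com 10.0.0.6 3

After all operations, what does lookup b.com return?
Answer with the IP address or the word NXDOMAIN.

Op 1: tick 6 -> clock=6.
Op 2: insert b.com -> 10.0.0.1 (expiry=6+7=13). clock=6
Op 3: tick 12 -> clock=18. purged={b.com}
Op 4: insert a.com -> 10.0.0.5 (expiry=18+1=19). clock=18
Op 5: tick 9 -> clock=27. purged={a.com}
Op 6: insert b.com -> 10.0.0.3 (expiry=27+5=32). clock=27
Op 7: tick 7 -> clock=34. purged={b.com}
Op 8: tick 6 -> clock=40.
Op 9: insert b.com -> 10.0.0.5 (expiry=40+2=42). clock=40
Op 10: tick 7 -> clock=47. purged={b.com}
Op 11: insert a.com -> 10.0.0.7 (expiry=47+13=60). clock=47
Op 12: insert b.com -> 10.0.0.2 (expiry=47+9=56). clock=47
Op 13: insert a.com -> 10.0.0.6 (expiry=47+6=53). clock=47
Op 14: insert b.com -> 10.0.0.4 (expiry=47+8=55). clock=47
Op 15: insert b.com -> 10.0.0.3 (expiry=47+7=54). clock=47
Op 16: insert a.com -> 10.0.0.6 (expiry=47+4=51). clock=47
Op 17: insert a.com -> 10.0.0.6 (expiry=47+3=50). clock=47
lookup b.com: present, ip=10.0.0.3 expiry=54 > clock=47

Answer: 10.0.0.3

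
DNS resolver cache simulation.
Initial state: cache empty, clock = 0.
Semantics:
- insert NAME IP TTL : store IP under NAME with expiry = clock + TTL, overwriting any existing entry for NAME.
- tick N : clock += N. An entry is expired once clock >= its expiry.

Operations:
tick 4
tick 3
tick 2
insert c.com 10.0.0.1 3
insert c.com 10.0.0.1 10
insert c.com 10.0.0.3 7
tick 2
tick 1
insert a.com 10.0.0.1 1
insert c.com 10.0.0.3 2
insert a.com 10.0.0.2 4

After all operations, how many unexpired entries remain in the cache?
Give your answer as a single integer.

Op 1: tick 4 -> clock=4.
Op 2: tick 3 -> clock=7.
Op 3: tick 2 -> clock=9.
Op 4: insert c.com -> 10.0.0.1 (expiry=9+3=12). clock=9
Op 5: insert c.com -> 10.0.0.1 (expiry=9+10=19). clock=9
Op 6: insert c.com -> 10.0.0.3 (expiry=9+7=16). clock=9
Op 7: tick 2 -> clock=11.
Op 8: tick 1 -> clock=12.
Op 9: insert a.com -> 10.0.0.1 (expiry=12+1=13). clock=12
Op 10: insert c.com -> 10.0.0.3 (expiry=12+2=14). clock=12
Op 11: insert a.com -> 10.0.0.2 (expiry=12+4=16). clock=12
Final cache (unexpired): {a.com,c.com} -> size=2

Answer: 2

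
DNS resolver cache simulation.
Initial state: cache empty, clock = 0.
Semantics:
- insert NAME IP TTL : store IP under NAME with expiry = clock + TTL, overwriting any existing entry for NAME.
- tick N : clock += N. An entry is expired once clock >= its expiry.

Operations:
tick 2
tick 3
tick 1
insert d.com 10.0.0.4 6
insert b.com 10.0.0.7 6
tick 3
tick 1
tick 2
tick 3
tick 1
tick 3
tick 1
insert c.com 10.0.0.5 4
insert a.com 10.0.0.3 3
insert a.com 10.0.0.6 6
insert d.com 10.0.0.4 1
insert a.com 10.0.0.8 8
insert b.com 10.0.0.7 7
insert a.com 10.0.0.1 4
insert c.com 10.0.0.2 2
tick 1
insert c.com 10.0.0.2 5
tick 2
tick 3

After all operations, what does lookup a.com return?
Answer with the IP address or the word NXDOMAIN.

Op 1: tick 2 -> clock=2.
Op 2: tick 3 -> clock=5.
Op 3: tick 1 -> clock=6.
Op 4: insert d.com -> 10.0.0.4 (expiry=6+6=12). clock=6
Op 5: insert b.com -> 10.0.0.7 (expiry=6+6=12). clock=6
Op 6: tick 3 -> clock=9.
Op 7: tick 1 -> clock=10.
Op 8: tick 2 -> clock=12. purged={b.com,d.com}
Op 9: tick 3 -> clock=15.
Op 10: tick 1 -> clock=16.
Op 11: tick 3 -> clock=19.
Op 12: tick 1 -> clock=20.
Op 13: insert c.com -> 10.0.0.5 (expiry=20+4=24). clock=20
Op 14: insert a.com -> 10.0.0.3 (expiry=20+3=23). clock=20
Op 15: insert a.com -> 10.0.0.6 (expiry=20+6=26). clock=20
Op 16: insert d.com -> 10.0.0.4 (expiry=20+1=21). clock=20
Op 17: insert a.com -> 10.0.0.8 (expiry=20+8=28). clock=20
Op 18: insert b.com -> 10.0.0.7 (expiry=20+7=27). clock=20
Op 19: insert a.com -> 10.0.0.1 (expiry=20+4=24). clock=20
Op 20: insert c.com -> 10.0.0.2 (expiry=20+2=22). clock=20
Op 21: tick 1 -> clock=21. purged={d.com}
Op 22: insert c.com -> 10.0.0.2 (expiry=21+5=26). clock=21
Op 23: tick 2 -> clock=23.
Op 24: tick 3 -> clock=26. purged={a.com,c.com}
lookup a.com: not in cache (expired or never inserted)

Answer: NXDOMAIN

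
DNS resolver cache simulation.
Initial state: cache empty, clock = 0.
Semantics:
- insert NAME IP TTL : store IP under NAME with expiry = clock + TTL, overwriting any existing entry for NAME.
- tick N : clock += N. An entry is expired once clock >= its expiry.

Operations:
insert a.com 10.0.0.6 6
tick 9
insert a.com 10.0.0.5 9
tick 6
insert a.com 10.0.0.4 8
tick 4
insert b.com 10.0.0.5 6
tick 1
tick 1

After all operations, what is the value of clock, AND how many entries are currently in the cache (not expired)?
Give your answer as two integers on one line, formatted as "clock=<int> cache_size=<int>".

Op 1: insert a.com -> 10.0.0.6 (expiry=0+6=6). clock=0
Op 2: tick 9 -> clock=9. purged={a.com}
Op 3: insert a.com -> 10.0.0.5 (expiry=9+9=18). clock=9
Op 4: tick 6 -> clock=15.
Op 5: insert a.com -> 10.0.0.4 (expiry=15+8=23). clock=15
Op 6: tick 4 -> clock=19.
Op 7: insert b.com -> 10.0.0.5 (expiry=19+6=25). clock=19
Op 8: tick 1 -> clock=20.
Op 9: tick 1 -> clock=21.
Final clock = 21
Final cache (unexpired): {a.com,b.com} -> size=2

Answer: clock=21 cache_size=2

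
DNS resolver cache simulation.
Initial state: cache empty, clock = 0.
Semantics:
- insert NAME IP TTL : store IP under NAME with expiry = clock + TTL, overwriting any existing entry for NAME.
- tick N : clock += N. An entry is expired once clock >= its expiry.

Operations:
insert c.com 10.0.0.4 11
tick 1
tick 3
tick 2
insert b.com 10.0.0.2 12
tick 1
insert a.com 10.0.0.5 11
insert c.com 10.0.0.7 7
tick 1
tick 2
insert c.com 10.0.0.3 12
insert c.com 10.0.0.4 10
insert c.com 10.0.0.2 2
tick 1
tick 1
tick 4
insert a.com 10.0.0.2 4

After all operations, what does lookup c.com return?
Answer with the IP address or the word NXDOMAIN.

Op 1: insert c.com -> 10.0.0.4 (expiry=0+11=11). clock=0
Op 2: tick 1 -> clock=1.
Op 3: tick 3 -> clock=4.
Op 4: tick 2 -> clock=6.
Op 5: insert b.com -> 10.0.0.2 (expiry=6+12=18). clock=6
Op 6: tick 1 -> clock=7.
Op 7: insert a.com -> 10.0.0.5 (expiry=7+11=18). clock=7
Op 8: insert c.com -> 10.0.0.7 (expiry=7+7=14). clock=7
Op 9: tick 1 -> clock=8.
Op 10: tick 2 -> clock=10.
Op 11: insert c.com -> 10.0.0.3 (expiry=10+12=22). clock=10
Op 12: insert c.com -> 10.0.0.4 (expiry=10+10=20). clock=10
Op 13: insert c.com -> 10.0.0.2 (expiry=10+2=12). clock=10
Op 14: tick 1 -> clock=11.
Op 15: tick 1 -> clock=12. purged={c.com}
Op 16: tick 4 -> clock=16.
Op 17: insert a.com -> 10.0.0.2 (expiry=16+4=20). clock=16
lookup c.com: not in cache (expired or never inserted)

Answer: NXDOMAIN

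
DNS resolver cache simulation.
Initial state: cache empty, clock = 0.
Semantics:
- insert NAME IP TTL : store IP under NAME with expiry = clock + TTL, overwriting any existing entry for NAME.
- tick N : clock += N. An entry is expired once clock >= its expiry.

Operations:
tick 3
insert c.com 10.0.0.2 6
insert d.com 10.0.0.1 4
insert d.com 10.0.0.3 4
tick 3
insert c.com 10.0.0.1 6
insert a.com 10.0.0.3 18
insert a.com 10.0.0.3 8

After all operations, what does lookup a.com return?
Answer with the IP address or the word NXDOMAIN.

Op 1: tick 3 -> clock=3.
Op 2: insert c.com -> 10.0.0.2 (expiry=3+6=9). clock=3
Op 3: insert d.com -> 10.0.0.1 (expiry=3+4=7). clock=3
Op 4: insert d.com -> 10.0.0.3 (expiry=3+4=7). clock=3
Op 5: tick 3 -> clock=6.
Op 6: insert c.com -> 10.0.0.1 (expiry=6+6=12). clock=6
Op 7: insert a.com -> 10.0.0.3 (expiry=6+18=24). clock=6
Op 8: insert a.com -> 10.0.0.3 (expiry=6+8=14). clock=6
lookup a.com: present, ip=10.0.0.3 expiry=14 > clock=6

Answer: 10.0.0.3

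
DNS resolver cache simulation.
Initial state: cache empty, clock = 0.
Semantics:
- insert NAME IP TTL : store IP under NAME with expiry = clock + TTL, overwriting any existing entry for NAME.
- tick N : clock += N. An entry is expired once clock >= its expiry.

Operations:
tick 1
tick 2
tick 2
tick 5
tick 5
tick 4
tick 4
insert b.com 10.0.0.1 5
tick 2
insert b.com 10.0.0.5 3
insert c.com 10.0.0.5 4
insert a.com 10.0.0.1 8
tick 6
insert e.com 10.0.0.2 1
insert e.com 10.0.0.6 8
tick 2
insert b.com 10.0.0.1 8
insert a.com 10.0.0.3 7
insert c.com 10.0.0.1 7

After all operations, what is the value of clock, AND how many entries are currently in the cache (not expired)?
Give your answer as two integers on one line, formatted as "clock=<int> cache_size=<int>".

Op 1: tick 1 -> clock=1.
Op 2: tick 2 -> clock=3.
Op 3: tick 2 -> clock=5.
Op 4: tick 5 -> clock=10.
Op 5: tick 5 -> clock=15.
Op 6: tick 4 -> clock=19.
Op 7: tick 4 -> clock=23.
Op 8: insert b.com -> 10.0.0.1 (expiry=23+5=28). clock=23
Op 9: tick 2 -> clock=25.
Op 10: insert b.com -> 10.0.0.5 (expiry=25+3=28). clock=25
Op 11: insert c.com -> 10.0.0.5 (expiry=25+4=29). clock=25
Op 12: insert a.com -> 10.0.0.1 (expiry=25+8=33). clock=25
Op 13: tick 6 -> clock=31. purged={b.com,c.com}
Op 14: insert e.com -> 10.0.0.2 (expiry=31+1=32). clock=31
Op 15: insert e.com -> 10.0.0.6 (expiry=31+8=39). clock=31
Op 16: tick 2 -> clock=33. purged={a.com}
Op 17: insert b.com -> 10.0.0.1 (expiry=33+8=41). clock=33
Op 18: insert a.com -> 10.0.0.3 (expiry=33+7=40). clock=33
Op 19: insert c.com -> 10.0.0.1 (expiry=33+7=40). clock=33
Final clock = 33
Final cache (unexpired): {a.com,b.com,c.com,e.com} -> size=4

Answer: clock=33 cache_size=4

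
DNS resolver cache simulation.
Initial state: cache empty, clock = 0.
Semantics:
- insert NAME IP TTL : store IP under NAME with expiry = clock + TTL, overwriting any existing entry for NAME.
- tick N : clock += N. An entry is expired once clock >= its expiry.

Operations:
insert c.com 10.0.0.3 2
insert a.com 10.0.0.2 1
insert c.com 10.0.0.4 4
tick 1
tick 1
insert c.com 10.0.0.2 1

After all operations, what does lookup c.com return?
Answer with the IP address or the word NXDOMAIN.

Op 1: insert c.com -> 10.0.0.3 (expiry=0+2=2). clock=0
Op 2: insert a.com -> 10.0.0.2 (expiry=0+1=1). clock=0
Op 3: insert c.com -> 10.0.0.4 (expiry=0+4=4). clock=0
Op 4: tick 1 -> clock=1. purged={a.com}
Op 5: tick 1 -> clock=2.
Op 6: insert c.com -> 10.0.0.2 (expiry=2+1=3). clock=2
lookup c.com: present, ip=10.0.0.2 expiry=3 > clock=2

Answer: 10.0.0.2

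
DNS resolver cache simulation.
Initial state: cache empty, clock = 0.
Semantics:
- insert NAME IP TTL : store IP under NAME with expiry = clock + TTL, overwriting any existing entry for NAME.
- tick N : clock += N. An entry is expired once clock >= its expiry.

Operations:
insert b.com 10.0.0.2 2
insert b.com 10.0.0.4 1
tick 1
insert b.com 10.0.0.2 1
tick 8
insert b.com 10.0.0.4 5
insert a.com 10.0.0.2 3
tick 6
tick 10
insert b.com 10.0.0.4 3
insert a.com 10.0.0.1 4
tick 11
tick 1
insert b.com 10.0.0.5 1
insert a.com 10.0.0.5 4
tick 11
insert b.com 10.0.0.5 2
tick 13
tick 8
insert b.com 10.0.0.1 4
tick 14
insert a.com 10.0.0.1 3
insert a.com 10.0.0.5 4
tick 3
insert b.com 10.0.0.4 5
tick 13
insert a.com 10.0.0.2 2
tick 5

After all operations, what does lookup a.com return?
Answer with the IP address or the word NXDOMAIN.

Answer: NXDOMAIN

Derivation:
Op 1: insert b.com -> 10.0.0.2 (expiry=0+2=2). clock=0
Op 2: insert b.com -> 10.0.0.4 (expiry=0+1=1). clock=0
Op 3: tick 1 -> clock=1. purged={b.com}
Op 4: insert b.com -> 10.0.0.2 (expiry=1+1=2). clock=1
Op 5: tick 8 -> clock=9. purged={b.com}
Op 6: insert b.com -> 10.0.0.4 (expiry=9+5=14). clock=9
Op 7: insert a.com -> 10.0.0.2 (expiry=9+3=12). clock=9
Op 8: tick 6 -> clock=15. purged={a.com,b.com}
Op 9: tick 10 -> clock=25.
Op 10: insert b.com -> 10.0.0.4 (expiry=25+3=28). clock=25
Op 11: insert a.com -> 10.0.0.1 (expiry=25+4=29). clock=25
Op 12: tick 11 -> clock=36. purged={a.com,b.com}
Op 13: tick 1 -> clock=37.
Op 14: insert b.com -> 10.0.0.5 (expiry=37+1=38). clock=37
Op 15: insert a.com -> 10.0.0.5 (expiry=37+4=41). clock=37
Op 16: tick 11 -> clock=48. purged={a.com,b.com}
Op 17: insert b.com -> 10.0.0.5 (expiry=48+2=50). clock=48
Op 18: tick 13 -> clock=61. purged={b.com}
Op 19: tick 8 -> clock=69.
Op 20: insert b.com -> 10.0.0.1 (expiry=69+4=73). clock=69
Op 21: tick 14 -> clock=83. purged={b.com}
Op 22: insert a.com -> 10.0.0.1 (expiry=83+3=86). clock=83
Op 23: insert a.com -> 10.0.0.5 (expiry=83+4=87). clock=83
Op 24: tick 3 -> clock=86.
Op 25: insert b.com -> 10.0.0.4 (expiry=86+5=91). clock=86
Op 26: tick 13 -> clock=99. purged={a.com,b.com}
Op 27: insert a.com -> 10.0.0.2 (expiry=99+2=101). clock=99
Op 28: tick 5 -> clock=104. purged={a.com}
lookup a.com: not in cache (expired or never inserted)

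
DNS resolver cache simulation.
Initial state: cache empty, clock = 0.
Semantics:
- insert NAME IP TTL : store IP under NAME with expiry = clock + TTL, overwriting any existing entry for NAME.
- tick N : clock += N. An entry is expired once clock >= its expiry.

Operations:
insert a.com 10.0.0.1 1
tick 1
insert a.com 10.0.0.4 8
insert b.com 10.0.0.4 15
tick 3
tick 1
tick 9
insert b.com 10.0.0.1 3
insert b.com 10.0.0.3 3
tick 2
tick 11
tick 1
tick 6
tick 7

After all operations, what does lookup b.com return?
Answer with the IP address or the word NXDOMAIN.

Answer: NXDOMAIN

Derivation:
Op 1: insert a.com -> 10.0.0.1 (expiry=0+1=1). clock=0
Op 2: tick 1 -> clock=1. purged={a.com}
Op 3: insert a.com -> 10.0.0.4 (expiry=1+8=9). clock=1
Op 4: insert b.com -> 10.0.0.4 (expiry=1+15=16). clock=1
Op 5: tick 3 -> clock=4.
Op 6: tick 1 -> clock=5.
Op 7: tick 9 -> clock=14. purged={a.com}
Op 8: insert b.com -> 10.0.0.1 (expiry=14+3=17). clock=14
Op 9: insert b.com -> 10.0.0.3 (expiry=14+3=17). clock=14
Op 10: tick 2 -> clock=16.
Op 11: tick 11 -> clock=27. purged={b.com}
Op 12: tick 1 -> clock=28.
Op 13: tick 6 -> clock=34.
Op 14: tick 7 -> clock=41.
lookup b.com: not in cache (expired or never inserted)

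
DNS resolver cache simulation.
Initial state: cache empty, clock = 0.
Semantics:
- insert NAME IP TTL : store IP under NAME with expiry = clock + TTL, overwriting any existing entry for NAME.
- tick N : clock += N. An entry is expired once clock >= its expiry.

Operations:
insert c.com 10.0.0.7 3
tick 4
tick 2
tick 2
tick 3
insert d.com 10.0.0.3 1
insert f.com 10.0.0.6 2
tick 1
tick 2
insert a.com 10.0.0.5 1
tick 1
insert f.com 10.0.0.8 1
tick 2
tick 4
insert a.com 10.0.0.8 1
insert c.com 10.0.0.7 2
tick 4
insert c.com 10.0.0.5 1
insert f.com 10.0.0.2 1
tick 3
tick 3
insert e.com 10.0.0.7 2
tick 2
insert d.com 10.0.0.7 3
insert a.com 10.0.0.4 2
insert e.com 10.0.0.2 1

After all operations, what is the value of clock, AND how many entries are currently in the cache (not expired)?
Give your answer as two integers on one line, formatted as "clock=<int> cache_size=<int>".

Op 1: insert c.com -> 10.0.0.7 (expiry=0+3=3). clock=0
Op 2: tick 4 -> clock=4. purged={c.com}
Op 3: tick 2 -> clock=6.
Op 4: tick 2 -> clock=8.
Op 5: tick 3 -> clock=11.
Op 6: insert d.com -> 10.0.0.3 (expiry=11+1=12). clock=11
Op 7: insert f.com -> 10.0.0.6 (expiry=11+2=13). clock=11
Op 8: tick 1 -> clock=12. purged={d.com}
Op 9: tick 2 -> clock=14. purged={f.com}
Op 10: insert a.com -> 10.0.0.5 (expiry=14+1=15). clock=14
Op 11: tick 1 -> clock=15. purged={a.com}
Op 12: insert f.com -> 10.0.0.8 (expiry=15+1=16). clock=15
Op 13: tick 2 -> clock=17. purged={f.com}
Op 14: tick 4 -> clock=21.
Op 15: insert a.com -> 10.0.0.8 (expiry=21+1=22). clock=21
Op 16: insert c.com -> 10.0.0.7 (expiry=21+2=23). clock=21
Op 17: tick 4 -> clock=25. purged={a.com,c.com}
Op 18: insert c.com -> 10.0.0.5 (expiry=25+1=26). clock=25
Op 19: insert f.com -> 10.0.0.2 (expiry=25+1=26). clock=25
Op 20: tick 3 -> clock=28. purged={c.com,f.com}
Op 21: tick 3 -> clock=31.
Op 22: insert e.com -> 10.0.0.7 (expiry=31+2=33). clock=31
Op 23: tick 2 -> clock=33. purged={e.com}
Op 24: insert d.com -> 10.0.0.7 (expiry=33+3=36). clock=33
Op 25: insert a.com -> 10.0.0.4 (expiry=33+2=35). clock=33
Op 26: insert e.com -> 10.0.0.2 (expiry=33+1=34). clock=33
Final clock = 33
Final cache (unexpired): {a.com,d.com,e.com} -> size=3

Answer: clock=33 cache_size=3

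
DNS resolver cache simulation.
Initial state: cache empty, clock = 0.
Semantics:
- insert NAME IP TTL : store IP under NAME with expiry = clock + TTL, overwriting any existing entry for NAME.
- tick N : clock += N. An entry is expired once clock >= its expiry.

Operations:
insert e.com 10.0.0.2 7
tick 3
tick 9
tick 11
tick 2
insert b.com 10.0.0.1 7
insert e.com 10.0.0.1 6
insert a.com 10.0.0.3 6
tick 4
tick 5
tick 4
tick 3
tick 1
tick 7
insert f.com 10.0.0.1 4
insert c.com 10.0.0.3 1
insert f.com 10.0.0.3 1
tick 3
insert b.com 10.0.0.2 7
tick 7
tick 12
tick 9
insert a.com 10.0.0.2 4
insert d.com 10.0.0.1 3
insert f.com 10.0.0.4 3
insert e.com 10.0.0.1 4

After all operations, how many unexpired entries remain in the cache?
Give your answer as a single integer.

Answer: 4

Derivation:
Op 1: insert e.com -> 10.0.0.2 (expiry=0+7=7). clock=0
Op 2: tick 3 -> clock=3.
Op 3: tick 9 -> clock=12. purged={e.com}
Op 4: tick 11 -> clock=23.
Op 5: tick 2 -> clock=25.
Op 6: insert b.com -> 10.0.0.1 (expiry=25+7=32). clock=25
Op 7: insert e.com -> 10.0.0.1 (expiry=25+6=31). clock=25
Op 8: insert a.com -> 10.0.0.3 (expiry=25+6=31). clock=25
Op 9: tick 4 -> clock=29.
Op 10: tick 5 -> clock=34. purged={a.com,b.com,e.com}
Op 11: tick 4 -> clock=38.
Op 12: tick 3 -> clock=41.
Op 13: tick 1 -> clock=42.
Op 14: tick 7 -> clock=49.
Op 15: insert f.com -> 10.0.0.1 (expiry=49+4=53). clock=49
Op 16: insert c.com -> 10.0.0.3 (expiry=49+1=50). clock=49
Op 17: insert f.com -> 10.0.0.3 (expiry=49+1=50). clock=49
Op 18: tick 3 -> clock=52. purged={c.com,f.com}
Op 19: insert b.com -> 10.0.0.2 (expiry=52+7=59). clock=52
Op 20: tick 7 -> clock=59. purged={b.com}
Op 21: tick 12 -> clock=71.
Op 22: tick 9 -> clock=80.
Op 23: insert a.com -> 10.0.0.2 (expiry=80+4=84). clock=80
Op 24: insert d.com -> 10.0.0.1 (expiry=80+3=83). clock=80
Op 25: insert f.com -> 10.0.0.4 (expiry=80+3=83). clock=80
Op 26: insert e.com -> 10.0.0.1 (expiry=80+4=84). clock=80
Final cache (unexpired): {a.com,d.com,e.com,f.com} -> size=4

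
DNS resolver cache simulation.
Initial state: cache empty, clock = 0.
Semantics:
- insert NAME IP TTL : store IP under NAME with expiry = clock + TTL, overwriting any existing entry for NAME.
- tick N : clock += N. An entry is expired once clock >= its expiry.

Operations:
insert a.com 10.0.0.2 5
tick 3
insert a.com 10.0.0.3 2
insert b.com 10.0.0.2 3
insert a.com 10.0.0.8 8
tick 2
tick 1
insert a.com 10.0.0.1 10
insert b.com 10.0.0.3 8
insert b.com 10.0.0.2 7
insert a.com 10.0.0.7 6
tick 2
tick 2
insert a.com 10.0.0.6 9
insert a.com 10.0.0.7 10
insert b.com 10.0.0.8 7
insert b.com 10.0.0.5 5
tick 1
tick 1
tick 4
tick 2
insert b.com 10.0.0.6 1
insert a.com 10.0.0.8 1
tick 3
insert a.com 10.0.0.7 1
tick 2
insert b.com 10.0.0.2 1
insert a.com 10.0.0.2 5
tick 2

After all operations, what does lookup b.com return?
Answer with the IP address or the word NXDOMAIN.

Answer: NXDOMAIN

Derivation:
Op 1: insert a.com -> 10.0.0.2 (expiry=0+5=5). clock=0
Op 2: tick 3 -> clock=3.
Op 3: insert a.com -> 10.0.0.3 (expiry=3+2=5). clock=3
Op 4: insert b.com -> 10.0.0.2 (expiry=3+3=6). clock=3
Op 5: insert a.com -> 10.0.0.8 (expiry=3+8=11). clock=3
Op 6: tick 2 -> clock=5.
Op 7: tick 1 -> clock=6. purged={b.com}
Op 8: insert a.com -> 10.0.0.1 (expiry=6+10=16). clock=6
Op 9: insert b.com -> 10.0.0.3 (expiry=6+8=14). clock=6
Op 10: insert b.com -> 10.0.0.2 (expiry=6+7=13). clock=6
Op 11: insert a.com -> 10.0.0.7 (expiry=6+6=12). clock=6
Op 12: tick 2 -> clock=8.
Op 13: tick 2 -> clock=10.
Op 14: insert a.com -> 10.0.0.6 (expiry=10+9=19). clock=10
Op 15: insert a.com -> 10.0.0.7 (expiry=10+10=20). clock=10
Op 16: insert b.com -> 10.0.0.8 (expiry=10+7=17). clock=10
Op 17: insert b.com -> 10.0.0.5 (expiry=10+5=15). clock=10
Op 18: tick 1 -> clock=11.
Op 19: tick 1 -> clock=12.
Op 20: tick 4 -> clock=16. purged={b.com}
Op 21: tick 2 -> clock=18.
Op 22: insert b.com -> 10.0.0.6 (expiry=18+1=19). clock=18
Op 23: insert a.com -> 10.0.0.8 (expiry=18+1=19). clock=18
Op 24: tick 3 -> clock=21. purged={a.com,b.com}
Op 25: insert a.com -> 10.0.0.7 (expiry=21+1=22). clock=21
Op 26: tick 2 -> clock=23. purged={a.com}
Op 27: insert b.com -> 10.0.0.2 (expiry=23+1=24). clock=23
Op 28: insert a.com -> 10.0.0.2 (expiry=23+5=28). clock=23
Op 29: tick 2 -> clock=25. purged={b.com}
lookup b.com: not in cache (expired or never inserted)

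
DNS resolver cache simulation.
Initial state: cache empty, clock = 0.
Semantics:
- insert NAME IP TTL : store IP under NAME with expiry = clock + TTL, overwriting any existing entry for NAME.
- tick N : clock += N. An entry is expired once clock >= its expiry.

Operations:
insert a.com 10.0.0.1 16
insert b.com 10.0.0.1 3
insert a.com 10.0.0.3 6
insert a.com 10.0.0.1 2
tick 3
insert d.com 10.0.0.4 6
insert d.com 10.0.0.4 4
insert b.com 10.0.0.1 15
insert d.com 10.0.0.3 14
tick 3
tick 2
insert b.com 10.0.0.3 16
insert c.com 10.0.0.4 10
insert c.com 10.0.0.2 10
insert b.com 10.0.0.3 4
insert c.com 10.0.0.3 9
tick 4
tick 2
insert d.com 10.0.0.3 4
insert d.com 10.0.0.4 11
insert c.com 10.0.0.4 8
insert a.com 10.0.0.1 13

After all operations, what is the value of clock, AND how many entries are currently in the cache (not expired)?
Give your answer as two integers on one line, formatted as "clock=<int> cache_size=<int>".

Op 1: insert a.com -> 10.0.0.1 (expiry=0+16=16). clock=0
Op 2: insert b.com -> 10.0.0.1 (expiry=0+3=3). clock=0
Op 3: insert a.com -> 10.0.0.3 (expiry=0+6=6). clock=0
Op 4: insert a.com -> 10.0.0.1 (expiry=0+2=2). clock=0
Op 5: tick 3 -> clock=3. purged={a.com,b.com}
Op 6: insert d.com -> 10.0.0.4 (expiry=3+6=9). clock=3
Op 7: insert d.com -> 10.0.0.4 (expiry=3+4=7). clock=3
Op 8: insert b.com -> 10.0.0.1 (expiry=3+15=18). clock=3
Op 9: insert d.com -> 10.0.0.3 (expiry=3+14=17). clock=3
Op 10: tick 3 -> clock=6.
Op 11: tick 2 -> clock=8.
Op 12: insert b.com -> 10.0.0.3 (expiry=8+16=24). clock=8
Op 13: insert c.com -> 10.0.0.4 (expiry=8+10=18). clock=8
Op 14: insert c.com -> 10.0.0.2 (expiry=8+10=18). clock=8
Op 15: insert b.com -> 10.0.0.3 (expiry=8+4=12). clock=8
Op 16: insert c.com -> 10.0.0.3 (expiry=8+9=17). clock=8
Op 17: tick 4 -> clock=12. purged={b.com}
Op 18: tick 2 -> clock=14.
Op 19: insert d.com -> 10.0.0.3 (expiry=14+4=18). clock=14
Op 20: insert d.com -> 10.0.0.4 (expiry=14+11=25). clock=14
Op 21: insert c.com -> 10.0.0.4 (expiry=14+8=22). clock=14
Op 22: insert a.com -> 10.0.0.1 (expiry=14+13=27). clock=14
Final clock = 14
Final cache (unexpired): {a.com,c.com,d.com} -> size=3

Answer: clock=14 cache_size=3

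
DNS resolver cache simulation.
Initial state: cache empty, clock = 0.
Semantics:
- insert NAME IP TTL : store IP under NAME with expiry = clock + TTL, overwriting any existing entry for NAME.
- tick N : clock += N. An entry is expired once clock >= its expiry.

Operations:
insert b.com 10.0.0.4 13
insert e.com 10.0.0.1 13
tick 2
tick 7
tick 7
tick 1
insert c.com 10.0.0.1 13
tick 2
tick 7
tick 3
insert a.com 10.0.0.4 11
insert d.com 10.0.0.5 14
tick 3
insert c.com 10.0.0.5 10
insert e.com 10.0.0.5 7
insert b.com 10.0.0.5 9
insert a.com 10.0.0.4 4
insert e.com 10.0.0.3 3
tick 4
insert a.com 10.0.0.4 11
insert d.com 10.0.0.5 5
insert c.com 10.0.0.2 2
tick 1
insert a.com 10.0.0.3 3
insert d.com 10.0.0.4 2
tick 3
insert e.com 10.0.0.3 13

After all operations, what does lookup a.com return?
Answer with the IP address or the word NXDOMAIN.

Answer: NXDOMAIN

Derivation:
Op 1: insert b.com -> 10.0.0.4 (expiry=0+13=13). clock=0
Op 2: insert e.com -> 10.0.0.1 (expiry=0+13=13). clock=0
Op 3: tick 2 -> clock=2.
Op 4: tick 7 -> clock=9.
Op 5: tick 7 -> clock=16. purged={b.com,e.com}
Op 6: tick 1 -> clock=17.
Op 7: insert c.com -> 10.0.0.1 (expiry=17+13=30). clock=17
Op 8: tick 2 -> clock=19.
Op 9: tick 7 -> clock=26.
Op 10: tick 3 -> clock=29.
Op 11: insert a.com -> 10.0.0.4 (expiry=29+11=40). clock=29
Op 12: insert d.com -> 10.0.0.5 (expiry=29+14=43). clock=29
Op 13: tick 3 -> clock=32. purged={c.com}
Op 14: insert c.com -> 10.0.0.5 (expiry=32+10=42). clock=32
Op 15: insert e.com -> 10.0.0.5 (expiry=32+7=39). clock=32
Op 16: insert b.com -> 10.0.0.5 (expiry=32+9=41). clock=32
Op 17: insert a.com -> 10.0.0.4 (expiry=32+4=36). clock=32
Op 18: insert e.com -> 10.0.0.3 (expiry=32+3=35). clock=32
Op 19: tick 4 -> clock=36. purged={a.com,e.com}
Op 20: insert a.com -> 10.0.0.4 (expiry=36+11=47). clock=36
Op 21: insert d.com -> 10.0.0.5 (expiry=36+5=41). clock=36
Op 22: insert c.com -> 10.0.0.2 (expiry=36+2=38). clock=36
Op 23: tick 1 -> clock=37.
Op 24: insert a.com -> 10.0.0.3 (expiry=37+3=40). clock=37
Op 25: insert d.com -> 10.0.0.4 (expiry=37+2=39). clock=37
Op 26: tick 3 -> clock=40. purged={a.com,c.com,d.com}
Op 27: insert e.com -> 10.0.0.3 (expiry=40+13=53). clock=40
lookup a.com: not in cache (expired or never inserted)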